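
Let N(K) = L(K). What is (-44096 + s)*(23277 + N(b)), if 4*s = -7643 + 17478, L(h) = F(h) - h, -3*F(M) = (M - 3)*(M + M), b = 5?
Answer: -2906113501/3 ≈ -9.6870e+8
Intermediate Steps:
F(M) = -2*M*(-3 + M)/3 (F(M) = -(M - 3)*(M + M)/3 = -(-3 + M)*2*M/3 = -2*M*(-3 + M)/3)
L(h) = -h + 2*h*(3 - h)/3 (L(h) = 2*h*(3 - h)/3 - h = -h + 2*h*(3 - h)/3)
N(K) = K*(3 - 2*K)/3
s = 9835/4 (s = (-7643 + 17478)/4 = (¼)*9835 = 9835/4 ≈ 2458.8)
(-44096 + s)*(23277 + N(b)) = (-44096 + 9835/4)*(23277 + (⅓)*5*(3 - 2*5)) = -166549*(23277 + (⅓)*5*(3 - 10))/4 = -166549*(23277 + (⅓)*5*(-7))/4 = -166549*(23277 - 35/3)/4 = -166549/4*69796/3 = -2906113501/3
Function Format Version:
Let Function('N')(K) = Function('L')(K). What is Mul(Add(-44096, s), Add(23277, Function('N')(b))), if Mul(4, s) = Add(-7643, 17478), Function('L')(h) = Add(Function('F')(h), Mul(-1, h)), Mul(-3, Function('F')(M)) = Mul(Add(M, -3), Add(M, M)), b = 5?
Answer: Rational(-2906113501, 3) ≈ -9.6870e+8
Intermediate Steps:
Function('F')(M) = Mul(Rational(-2, 3), M, Add(-3, M)) (Function('F')(M) = Mul(Rational(-1, 3), Mul(Add(M, -3), Add(M, M))) = Mul(Rational(-1, 3), Mul(Add(-3, M), Mul(2, M))) = Mul(Rational(-1, 3), Mul(2, M, Add(-3, M))) = Mul(Rational(-2, 3), M, Add(-3, M)))
Function('L')(h) = Add(Mul(-1, h), Mul(Rational(2, 3), h, Add(3, Mul(-1, h)))) (Function('L')(h) = Add(Mul(Rational(2, 3), h, Add(3, Mul(-1, h))), Mul(-1, h)) = Add(Mul(-1, h), Mul(Rational(2, 3), h, Add(3, Mul(-1, h)))))
Function('N')(K) = Mul(Rational(1, 3), K, Add(3, Mul(-2, K)))
s = Rational(9835, 4) (s = Mul(Rational(1, 4), Add(-7643, 17478)) = Mul(Rational(1, 4), 9835) = Rational(9835, 4) ≈ 2458.8)
Mul(Add(-44096, s), Add(23277, Function('N')(b))) = Mul(Add(-44096, Rational(9835, 4)), Add(23277, Mul(Rational(1, 3), 5, Add(3, Mul(-2, 5))))) = Mul(Rational(-166549, 4), Add(23277, Mul(Rational(1, 3), 5, Add(3, -10)))) = Mul(Rational(-166549, 4), Add(23277, Mul(Rational(1, 3), 5, -7))) = Mul(Rational(-166549, 4), Add(23277, Rational(-35, 3))) = Mul(Rational(-166549, 4), Rational(69796, 3)) = Rational(-2906113501, 3)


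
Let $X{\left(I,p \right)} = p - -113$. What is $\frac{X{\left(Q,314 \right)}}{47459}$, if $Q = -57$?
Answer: $\frac{427}{47459} \approx 0.0089972$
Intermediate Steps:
$X{\left(I,p \right)} = 113 + p$ ($X{\left(I,p \right)} = p + 113 = 113 + p$)
$\frac{X{\left(Q,314 \right)}}{47459} = \frac{113 + 314}{47459} = 427 \cdot \frac{1}{47459} = \frac{427}{47459}$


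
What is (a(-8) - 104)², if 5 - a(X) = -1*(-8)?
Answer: 11449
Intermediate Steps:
a(X) = -3 (a(X) = 5 - (-1)*(-8) = 5 - 1*8 = 5 - 8 = -3)
(a(-8) - 104)² = (-3 - 104)² = (-107)² = 11449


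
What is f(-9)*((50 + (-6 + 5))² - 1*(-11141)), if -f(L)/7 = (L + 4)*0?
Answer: 0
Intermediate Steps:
f(L) = 0 (f(L) = -7*(L + 4)*0 = -7*(4 + L)*0 = -7*0 = 0)
f(-9)*((50 + (-6 + 5))² - 1*(-11141)) = 0*((50 + (-6 + 5))² - 1*(-11141)) = 0*((50 - 1)² + 11141) = 0*(49² + 11141) = 0*(2401 + 11141) = 0*13542 = 0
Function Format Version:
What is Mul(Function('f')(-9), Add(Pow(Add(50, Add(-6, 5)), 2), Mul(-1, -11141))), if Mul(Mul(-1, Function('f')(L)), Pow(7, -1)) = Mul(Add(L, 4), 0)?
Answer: 0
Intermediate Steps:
Function('f')(L) = 0 (Function('f')(L) = Mul(-7, Mul(Add(L, 4), 0)) = Mul(-7, Mul(Add(4, L), 0)) = Mul(-7, 0) = 0)
Mul(Function('f')(-9), Add(Pow(Add(50, Add(-6, 5)), 2), Mul(-1, -11141))) = Mul(0, Add(Pow(Add(50, Add(-6, 5)), 2), Mul(-1, -11141))) = Mul(0, Add(Pow(Add(50, -1), 2), 11141)) = Mul(0, Add(Pow(49, 2), 11141)) = Mul(0, Add(2401, 11141)) = Mul(0, 13542) = 0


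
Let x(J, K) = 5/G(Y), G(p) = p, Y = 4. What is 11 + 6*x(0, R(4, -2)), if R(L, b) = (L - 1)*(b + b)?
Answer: 37/2 ≈ 18.500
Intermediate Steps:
R(L, b) = 2*b*(-1 + L) (R(L, b) = (-1 + L)*(2*b) = 2*b*(-1 + L))
x(J, K) = 5/4
11 + 6*x(0, R(4, -2)) = 11 + 6*(5/4) = 11 + 15/2 = 37/2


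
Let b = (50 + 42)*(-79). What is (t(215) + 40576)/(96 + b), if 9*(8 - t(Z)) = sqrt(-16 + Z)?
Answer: -10146/1793 + sqrt(199)/64548 ≈ -5.6585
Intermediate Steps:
t(Z) = 8 - sqrt(-16 + Z)/9
b = -7268 (b = 92*(-79) = -7268)
(t(215) + 40576)/(96 + b) = ((8 - sqrt(-16 + 215)/9) + 40576)/(96 - 7268) = ((8 - sqrt(199)/9) + 40576)/(-7172) = (40584 - sqrt(199)/9)*(-1/7172) = -10146/1793 + sqrt(199)/64548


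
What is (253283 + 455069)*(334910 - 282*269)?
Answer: 183500002304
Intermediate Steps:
(253283 + 455069)*(334910 - 282*269) = 708352*(334910 - 75858) = 708352*259052 = 183500002304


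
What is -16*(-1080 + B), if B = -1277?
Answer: 37712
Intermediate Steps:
-16*(-1080 + B) = -16*(-1080 - 1277) = -16*(-2357) = 37712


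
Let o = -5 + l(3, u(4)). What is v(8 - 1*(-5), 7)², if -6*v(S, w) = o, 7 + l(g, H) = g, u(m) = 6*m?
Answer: 9/4 ≈ 2.2500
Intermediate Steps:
l(g, H) = -7 + g
o = -9 (o = -5 + (-7 + 3) = -5 - 4 = -9)
v(S, w) = 3/2 (v(S, w) = -⅙*(-9) = 3/2)
v(8 - 1*(-5), 7)² = (3/2)² = 9/4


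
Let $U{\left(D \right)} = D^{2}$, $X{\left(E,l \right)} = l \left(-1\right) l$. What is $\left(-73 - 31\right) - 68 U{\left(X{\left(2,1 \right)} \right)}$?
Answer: $-172$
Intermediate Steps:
$X{\left(E,l \right)} = - l^{2}$ ($X{\left(E,l \right)} = - l l = - l^{2}$)
$\left(-73 - 31\right) - 68 U{\left(X{\left(2,1 \right)} \right)} = \left(-73 - 31\right) - 68 \left(- 1^{2}\right)^{2} = -104 - 68 \left(\left(-1\right) 1\right)^{2} = -104 - 68 \left(-1\right)^{2} = -104 - 68 = -172$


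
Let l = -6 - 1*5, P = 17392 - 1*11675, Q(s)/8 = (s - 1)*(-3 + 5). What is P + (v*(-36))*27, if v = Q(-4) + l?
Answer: 94169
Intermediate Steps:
Q(s) = -16 + 16*s (Q(s) = 8*((s - 1)*(-3 + 5)) = 8*((-1 + s)*2) = 8*(-2 + 2*s) = -16 + 16*s)
P = 5717 (P = 17392 - 11675 = 5717)
l = -11 (l = -6 - 5 = -11)
v = -91 (v = (-16 + 16*(-4)) - 11 = (-16 - 64) - 11 = -80 - 11 = -91)
P + (v*(-36))*27 = 5717 - 91*(-36)*27 = 5717 + 3276*27 = 5717 + 88452 = 94169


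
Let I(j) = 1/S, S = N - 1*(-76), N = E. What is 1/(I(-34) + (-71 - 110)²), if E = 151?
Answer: 227/7436748 ≈ 3.0524e-5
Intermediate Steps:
N = 151
S = 227 (S = 151 - 1*(-76) = 151 + 76 = 227)
I(j) = 1/227
1/(I(-34) + (-71 - 110)²) = 1/(1/227 + (-71 - 110)²) = 1/(1/227 + (-181)²) = 1/(1/227 + 32761) = 1/(7436748/227) = 227/7436748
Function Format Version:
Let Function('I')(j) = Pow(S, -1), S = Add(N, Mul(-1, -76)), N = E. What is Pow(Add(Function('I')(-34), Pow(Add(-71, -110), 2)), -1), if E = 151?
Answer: Rational(227, 7436748) ≈ 3.0524e-5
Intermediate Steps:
N = 151
S = 227 (S = Add(151, Mul(-1, -76)) = Add(151, 76) = 227)
Function('I')(j) = Rational(1, 227) (Function('I')(j) = Pow(227, -1) = Rational(1, 227))
Pow(Add(Function('I')(-34), Pow(Add(-71, -110), 2)), -1) = Pow(Add(Rational(1, 227), Pow(Add(-71, -110), 2)), -1) = Pow(Add(Rational(1, 227), Pow(-181, 2)), -1) = Pow(Add(Rational(1, 227), 32761), -1) = Pow(Rational(7436748, 227), -1) = Rational(227, 7436748)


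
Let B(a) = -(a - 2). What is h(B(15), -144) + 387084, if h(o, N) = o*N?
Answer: 388956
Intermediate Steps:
B(a) = 2 - a (B(a) = -(-2 + a) = 2 - a)
h(o, N) = N*o
h(B(15), -144) + 387084 = -144*(2 - 1*15) + 387084 = -144*(2 - 15) + 387084 = -144*(-13) + 387084 = 1872 + 387084 = 388956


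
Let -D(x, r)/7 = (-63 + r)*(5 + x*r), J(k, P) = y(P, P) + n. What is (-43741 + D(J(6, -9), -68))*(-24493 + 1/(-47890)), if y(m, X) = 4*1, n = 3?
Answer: 278960362818304/23945 ≈ 1.1650e+10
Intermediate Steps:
y(m, X) = 4
J(k, P) = 7 (J(k, P) = 4 + 3 = 7)
D(x, r) = -7*(-63 + r)*(5 + r*x) (D(x, r) = -7*(-63 + r)*(5 + x*r) = -7*(-63 + r)*(5 + r*x))
(-43741 + D(J(6, -9), -68))*(-24493 + 1/(-47890)) = (-43741 + (2205 - 35*(-68) - 7*7*(-68)² + 441*(-68)*7))*(-24493 + 1/(-47890)) = (-43741 + (2205 + 2380 - 7*7*4624 - 209916))*(-24493 - 1/47890) = (-43741 + (2205 + 2380 - 226576 - 209916))*(-1172969771/47890) = (-43741 - 431907)*(-1172969771/47890) = -475648*(-1172969771/47890) = 278960362818304/23945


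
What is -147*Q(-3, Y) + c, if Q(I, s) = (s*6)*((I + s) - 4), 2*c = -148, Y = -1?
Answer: -7130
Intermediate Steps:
c = -74 (c = (1/2)*(-148) = -74)
Q(I, s) = 6*s*(-4 + I + s) (Q(I, s) = (6*s)*(-4 + I + s) = 6*s*(-4 + I + s))
-147*Q(-3, Y) + c = -882*(-1)*(-4 - 3 - 1) - 74 = -882*(-1)*(-8) - 74 = -147*48 - 74 = -7056 - 74 = -7130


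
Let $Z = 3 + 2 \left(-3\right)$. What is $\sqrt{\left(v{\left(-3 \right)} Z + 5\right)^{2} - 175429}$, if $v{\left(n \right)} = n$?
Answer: $i \sqrt{175233} \approx 418.61 i$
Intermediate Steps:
$Z = -3$ ($Z = 3 - 6 = -3$)
$\sqrt{\left(v{\left(-3 \right)} Z + 5\right)^{2} - 175429} = \sqrt{\left(\left(-3\right) \left(-3\right) + 5\right)^{2} - 175429} = \sqrt{\left(9 + 5\right)^{2} - 175429} = \sqrt{14^{2} - 175429} = \sqrt{196 - 175429} = \sqrt{-175233} = i \sqrt{175233}$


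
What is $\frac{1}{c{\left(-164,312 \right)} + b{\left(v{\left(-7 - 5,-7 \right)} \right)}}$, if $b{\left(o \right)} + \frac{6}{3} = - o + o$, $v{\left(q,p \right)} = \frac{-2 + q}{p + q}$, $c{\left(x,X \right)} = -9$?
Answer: $- \frac{1}{11} \approx -0.090909$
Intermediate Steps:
$v{\left(q,p \right)} = \frac{-2 + q}{p + q}$
$b{\left(o \right)} = -2$ ($b{\left(o \right)} = -2 + \left(- o + o\right) = -2 + 0 = -2$)
$\frac{1}{c{\left(-164,312 \right)} + b{\left(v{\left(-7 - 5,-7 \right)} \right)}} = \frac{1}{-9 - 2} = \frac{1}{-11} = - \frac{1}{11}$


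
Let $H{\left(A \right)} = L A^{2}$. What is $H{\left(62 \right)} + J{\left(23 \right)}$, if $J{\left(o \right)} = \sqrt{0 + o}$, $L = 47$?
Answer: $180668 + \sqrt{23} \approx 1.8067 \cdot 10^{5}$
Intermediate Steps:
$H{\left(A \right)} = 47 A^{2}$
$J{\left(o \right)} = \sqrt{o}$
$H{\left(62 \right)} + J{\left(23 \right)} = 47 \cdot 62^{2} + \sqrt{23} = 47 \cdot 3844 + \sqrt{23} = 180668 + \sqrt{23}$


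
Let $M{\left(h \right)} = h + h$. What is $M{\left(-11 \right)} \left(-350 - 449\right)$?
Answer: $17578$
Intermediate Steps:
$M{\left(h \right)} = 2 h$
$M{\left(-11 \right)} \left(-350 - 449\right) = 2 \left(-11\right) \left(-350 - 449\right) = \left(-22\right) \left(-799\right) = 17578$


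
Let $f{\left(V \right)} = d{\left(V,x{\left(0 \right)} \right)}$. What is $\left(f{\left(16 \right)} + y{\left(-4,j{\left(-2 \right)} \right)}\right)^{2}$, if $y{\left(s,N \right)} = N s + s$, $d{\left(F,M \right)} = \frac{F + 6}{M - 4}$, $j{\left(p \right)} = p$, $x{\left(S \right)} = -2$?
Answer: $\frac{1}{9} \approx 0.11111$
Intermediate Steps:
$d{\left(F,M \right)} = \frac{6 + F}{-4 + M}$
$f{\left(V \right)} = -1 - \frac{V}{6}$ ($f{\left(V \right)} = \frac{6 + V}{-4 - 2} = \frac{6 + V}{-6} = - \frac{6 + V}{6} = -1 - \frac{V}{6}$)
$y{\left(s,N \right)} = s + N s$
$\left(f{\left(16 \right)} + y{\left(-4,j{\left(-2 \right)} \right)}\right)^{2} = \left(\left(-1 - \frac{8}{3}\right) - 4 \left(1 - 2\right)\right)^{2} = \left(\left(-1 - \frac{8}{3}\right) - -4\right)^{2} = \left(- \frac{11}{3} + 4\right)^{2} = \left(\frac{1}{3}\right)^{2} = \frac{1}{9}$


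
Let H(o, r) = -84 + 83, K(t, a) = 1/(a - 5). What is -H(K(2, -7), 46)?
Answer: 1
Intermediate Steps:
K(t, a) = 1/(-5 + a)
H(o, r) = -1
-H(K(2, -7), 46) = -1*(-1) = 1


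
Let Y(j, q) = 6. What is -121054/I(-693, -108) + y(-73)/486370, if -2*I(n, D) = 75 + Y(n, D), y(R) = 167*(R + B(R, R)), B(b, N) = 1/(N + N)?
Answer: 1011291161051/338341860 ≈ 2989.0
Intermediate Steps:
B(b, N) = 1/(2*N)
y(R) = 167*R + 167/(2*R) (y(R) = 167*(R + 1/(2*R)) = 167*R + 167/(2*R))
I(n, D) = -81/2 (I(n, D) = -(75 + 6)/2 = -½*81 = -81/2)
-121054/I(-693, -108) + y(-73)/486370 = -121054/(-81/2) + (167*(-73) + (167/2)/(-73))/486370 = -121054*(-2/81) + (-12191 + (167/2)*(-1/73))*(1/486370) = 242108/81 + (-12191 - 167/146)*(1/486370) = 242108/81 - 1780053/146*1/486370 = 242108/81 - 104709/4177060 = 1011291161051/338341860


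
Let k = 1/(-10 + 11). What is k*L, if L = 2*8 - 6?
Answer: 10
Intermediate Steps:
L = 10 (L = 16 - 6 = 10)
k = 1 (k = 1/1 = 1)
k*L = 1*10 = 10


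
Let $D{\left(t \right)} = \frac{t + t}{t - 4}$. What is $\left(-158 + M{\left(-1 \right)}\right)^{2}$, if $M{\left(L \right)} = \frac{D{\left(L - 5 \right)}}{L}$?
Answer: $\frac{633616}{25} \approx 25345.0$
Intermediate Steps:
$D{\left(t \right)} = \frac{2 t}{-4 + t}$
$M{\left(L \right)} = \frac{2 \left(-5 + L\right)}{L \left(-9 + L\right)}$ ($M{\left(L \right)} = \frac{2 \left(L - 5\right) \frac{1}{-4 + \left(L - 5\right)}}{L} = \frac{2 \left(-5 + L\right) \frac{1}{-4 + \left(-5 + L\right)}}{L} = \frac{2 \left(-5 + L\right) \frac{1}{-9 + L}}{L} = \frac{2 \frac{1}{-9 + L} \left(-5 + L\right)}{L} = \frac{2 \left(-5 + L\right)}{L \left(-9 + L\right)}$)
$\left(-158 + M{\left(-1 \right)}\right)^{2} = \left(-158 + \frac{2 \left(-5 - 1\right)}{\left(-1\right) \left(-9 - 1\right)}\right)^{2} = \left(-158 + 2 \left(-1\right) \frac{1}{-10} \left(-6\right)\right)^{2} = \left(-158 + 2 \left(-1\right) \left(- \frac{1}{10}\right) \left(-6\right)\right)^{2} = \left(-158 - \frac{6}{5}\right)^{2} = \left(- \frac{796}{5}\right)^{2} = \frac{633616}{25}$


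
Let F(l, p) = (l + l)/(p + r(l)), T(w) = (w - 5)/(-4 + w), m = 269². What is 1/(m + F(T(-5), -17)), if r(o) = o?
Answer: 143/10347603 ≈ 1.3820e-5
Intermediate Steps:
m = 72361
T(w) = (-5 + w)/(-4 + w)
F(l, p) = 2*l/(l + p) (F(l, p) = (l + l)/(p + l) = (2*l)/(l + p) = 2*l/(l + p))
1/(m + F(T(-5), -17)) = 1/(72361 + 2*((-5 - 5)/(-4 - 5))/((-5 - 5)/(-4 - 5) - 17)) = 1/(72361 + 2*(-10/(-9))/(-10/(-9) - 17)) = 1/(72361 + 2*(-⅑*(-10))/(-⅑*(-10) - 17)) = 1/(72361 + 2*(10/9)/(10/9 - 17)) = 1/(72361 + 2*(10/9)/(-143/9)) = 1/(72361 + 2*(10/9)*(-9/143)) = 1/(72361 - 20/143) = 1/(10347603/143) = 143/10347603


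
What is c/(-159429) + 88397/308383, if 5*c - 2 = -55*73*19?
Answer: 93989606954/245825966535 ≈ 0.38234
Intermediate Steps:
c = -76283/5 (c = ⅖ + (-55*73*19)/5 = ⅖ + (-4015*19)/5 = ⅖ + (⅕)*(-76285) = ⅖ - 15257 = -76283/5 ≈ -15257.)
c/(-159429) + 88397/308383 = -76283/5/(-159429) + 88397/308383 = -76283/5*(-1/159429) + 88397*(1/308383) = 76283/797145 + 88397/308383 = 93989606954/245825966535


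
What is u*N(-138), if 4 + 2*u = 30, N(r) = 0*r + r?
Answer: -1794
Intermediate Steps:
N(r) = r (N(r) = 0 + r = r)
u = 13 (u = -2 + (1/2)*30 = -2 + 15 = 13)
u*N(-138) = 13*(-138) = -1794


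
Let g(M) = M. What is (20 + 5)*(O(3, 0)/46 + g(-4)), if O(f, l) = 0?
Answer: -100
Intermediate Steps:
(20 + 5)*(O(3, 0)/46 + g(-4)) = (20 + 5)*(0/46 - 4) = 25*(0*(1/46) - 4) = 25*(0 - 4) = 25*(-4) = -100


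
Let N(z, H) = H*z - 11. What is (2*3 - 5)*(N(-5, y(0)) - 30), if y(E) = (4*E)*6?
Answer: -41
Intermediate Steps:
y(E) = 24*E
N(z, H) = -11 + H*z
(2*3 - 5)*(N(-5, y(0)) - 30) = (2*3 - 5)*((-11 + (24*0)*(-5)) - 30) = (6 - 5)*((-11 + 0*(-5)) - 30) = 1*((-11 + 0) - 30) = 1*(-11 - 30) = 1*(-41) = -41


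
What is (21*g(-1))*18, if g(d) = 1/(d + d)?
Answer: -189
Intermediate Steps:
g(d) = 1/(2*d)
(21*g(-1))*18 = (21*((1/2)/(-1)))*18 = (21*((1/2)*(-1)))*18 = (21*(-1/2))*18 = -21/2*18 = -189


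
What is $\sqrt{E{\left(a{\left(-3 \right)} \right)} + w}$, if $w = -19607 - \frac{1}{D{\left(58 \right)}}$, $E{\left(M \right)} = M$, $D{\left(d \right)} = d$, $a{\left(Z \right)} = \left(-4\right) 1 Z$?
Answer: $\frac{27 i \sqrt{90422}}{58} \approx 139.98 i$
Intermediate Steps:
$a{\left(Z \right)} = - 4 Z$
$w = - \frac{1137207}{58}$ ($w = -19607 - \frac{1}{58} = - \frac{1137207}{58} \approx -19607.0$)
$\sqrt{E{\left(a{\left(-3 \right)} \right)} + w} = \sqrt{\left(-4\right) \left(-3\right) - \frac{1137207}{58}} = \sqrt{12 - \frac{1137207}{58}} = \sqrt{- \frac{1136511}{58}} = \frac{27 i \sqrt{90422}}{58}$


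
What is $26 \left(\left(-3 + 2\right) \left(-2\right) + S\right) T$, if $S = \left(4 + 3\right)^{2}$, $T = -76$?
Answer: $-100776$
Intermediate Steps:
$S = 49$ ($S = 7^{2} = 49$)
$26 \left(\left(-3 + 2\right) \left(-2\right) + S\right) T = 26 \left(\left(-3 + 2\right) \left(-2\right) + 49\right) \left(-76\right) = 26 \left(\left(-1\right) \left(-2\right) + 49\right) \left(-76\right) = 26 \left(2 + 49\right) \left(-76\right) = 26 \cdot 51 \left(-76\right) = 1326 \left(-76\right) = -100776$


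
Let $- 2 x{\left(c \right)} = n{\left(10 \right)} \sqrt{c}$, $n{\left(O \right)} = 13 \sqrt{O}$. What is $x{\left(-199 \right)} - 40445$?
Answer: $-40445 - \frac{13 i \sqrt{1990}}{2} \approx -40445.0 - 289.96 i$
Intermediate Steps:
$x{\left(c \right)} = - \frac{13 \sqrt{10} \sqrt{c}}{2}$
$x{\left(-199 \right)} - 40445 = - \frac{13 \sqrt{10} \sqrt{-199}}{2} - 40445 = - \frac{13 \sqrt{10} i \sqrt{199}}{2} - 40445 = - \frac{13 i \sqrt{1990}}{2} - 40445 = -40445 - \frac{13 i \sqrt{1990}}{2}$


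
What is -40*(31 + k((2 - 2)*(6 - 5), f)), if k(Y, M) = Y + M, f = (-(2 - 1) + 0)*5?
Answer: -1040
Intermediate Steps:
f = -5 (f = (-1*1 + 0)*5 = (-1 + 0)*5 = -1*5 = -5)
k(Y, M) = M + Y
-40*(31 + k((2 - 2)*(6 - 5), f)) = -40*(31 + (-5 + (2 - 2)*(6 - 5))) = -40*(31 + (-5 + 0*1)) = -40*(31 + (-5 + 0)) = -40*(31 - 5) = -40*26 = -1040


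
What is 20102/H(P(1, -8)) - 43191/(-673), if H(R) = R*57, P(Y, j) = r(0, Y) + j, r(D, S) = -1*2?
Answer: 291848/10095 ≈ 28.910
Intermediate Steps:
r(D, S) = -2
P(Y, j) = -2 + j
H(R) = 57*R
20102/H(P(1, -8)) - 43191/(-673) = 20102/((57*(-2 - 8))) - 43191/(-673) = 20102/((57*(-10))) - 43191*(-1/673) = 20102/(-570) + 43191/673 = 20102*(-1/570) + 43191/673 = -529/15 + 43191/673 = 291848/10095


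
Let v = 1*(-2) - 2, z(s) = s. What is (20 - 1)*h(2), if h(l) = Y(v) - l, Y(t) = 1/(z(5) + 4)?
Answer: -323/9 ≈ -35.889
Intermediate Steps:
v = -4 (v = -2 - 2 = -4)
Y(t) = ⅑ (Y(t) = 1/(5 + 4) = 1/9 = ⅑)
h(l) = ⅑ - l
(20 - 1)*h(2) = (20 - 1)*(⅑ - 1*2) = 19*(⅑ - 2) = 19*(-17/9) = -323/9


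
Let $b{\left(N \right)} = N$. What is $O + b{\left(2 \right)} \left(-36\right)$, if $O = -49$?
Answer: $-121$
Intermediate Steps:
$O + b{\left(2 \right)} \left(-36\right) = -49 + 2 \left(-36\right) = -49 - 72 = -121$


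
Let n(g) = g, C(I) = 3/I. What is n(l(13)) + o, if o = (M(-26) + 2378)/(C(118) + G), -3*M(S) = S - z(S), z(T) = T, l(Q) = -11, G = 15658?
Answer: -20043513/1847647 ≈ -10.848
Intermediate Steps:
M(S) = 0 (M(S) = -(S - S)/3 = -⅓*0 = 0)
o = 280604/1847647 (o = (0 + 2378)/(3/118 + 15658) = 2378/(3*(1/118) + 15658) = 2378/(3/118 + 15658) = 2378/(1847647/118) = 2378*(118/1847647) = 280604/1847647 ≈ 0.15187)
n(l(13)) + o = -11 + 280604/1847647 = -20043513/1847647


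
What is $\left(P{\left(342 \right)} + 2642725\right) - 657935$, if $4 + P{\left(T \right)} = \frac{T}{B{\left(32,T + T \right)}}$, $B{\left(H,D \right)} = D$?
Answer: $\frac{3969573}{2} \approx 1.9848 \cdot 10^{6}$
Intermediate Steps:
$P{\left(T \right)} = - \frac{7}{2}$ ($P{\left(T \right)} = -4 + \frac{T}{T + T} = -4 + \frac{T}{2 T} = -4 + T \frac{1}{2 T} = -4 + \frac{1}{2} = - \frac{7}{2}$)
$\left(P{\left(342 \right)} + 2642725\right) - 657935 = \left(- \frac{7}{2} + 2642725\right) - 657935 = \frac{5285443}{2} - 657935 = \frac{3969573}{2}$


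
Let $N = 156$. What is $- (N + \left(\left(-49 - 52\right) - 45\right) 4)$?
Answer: $428$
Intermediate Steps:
$- (N + \left(\left(-49 - 52\right) - 45\right) 4) = - (156 + \left(\left(-49 - 52\right) - 45\right) 4) = - (156 + \left(-101 - 45\right) 4) = - (156 - 584) = \left(-1\right) \left(-428\right) = 428$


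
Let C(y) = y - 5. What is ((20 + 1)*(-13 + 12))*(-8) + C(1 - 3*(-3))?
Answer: 173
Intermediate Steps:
C(y) = -5 + y
((20 + 1)*(-13 + 12))*(-8) + C(1 - 3*(-3)) = ((20 + 1)*(-13 + 12))*(-8) + (-5 + (1 - 3*(-3))) = (21*(-1))*(-8) + (-5 + (1 + 9)) = -21*(-8) + (-5 + 10) = 168 + 5 = 173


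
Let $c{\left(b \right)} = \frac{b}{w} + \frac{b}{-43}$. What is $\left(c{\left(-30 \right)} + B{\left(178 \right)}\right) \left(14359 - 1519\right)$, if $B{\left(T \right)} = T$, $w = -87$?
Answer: $\frac{2866735440}{1247} \approx 2.2989 \cdot 10^{6}$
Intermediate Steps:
$c{\left(b \right)} = - \frac{130 b}{3741}$ ($c{\left(b \right)} = \frac{b}{-87} + \frac{b}{-43} = b \left(- \frac{1}{87}\right) + b \left(- \frac{1}{43}\right) = - \frac{b}{87} - \frac{b}{43} = - \frac{130 b}{3741}$)
$\left(c{\left(-30 \right)} + B{\left(178 \right)}\right) \left(14359 - 1519\right) = \left(\left(- \frac{130}{3741}\right) \left(-30\right) + 178\right) \left(14359 - 1519\right) = \left(\frac{1300}{1247} + 178\right) 12840 = \frac{223266}{1247} \cdot 12840 = \frac{2866735440}{1247}$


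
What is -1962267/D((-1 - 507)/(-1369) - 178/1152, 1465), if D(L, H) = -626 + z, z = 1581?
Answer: -1962267/955 ≈ -2054.7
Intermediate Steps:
D(L, H) = 955 (D(L, H) = -626 + 1581 = 955)
-1962267/D((-1 - 507)/(-1369) - 178/1152, 1465) = -1962267/955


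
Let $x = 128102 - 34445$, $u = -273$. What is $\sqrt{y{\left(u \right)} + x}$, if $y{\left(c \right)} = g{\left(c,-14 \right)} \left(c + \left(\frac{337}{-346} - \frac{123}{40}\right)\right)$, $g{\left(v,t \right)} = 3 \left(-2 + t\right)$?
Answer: $\frac{\sqrt{80026667835}}{865} \approx 327.04$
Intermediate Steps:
$g{\left(v,t \right)} = -6 + 3 t$
$y{\left(c \right)} = \frac{168114}{865} - 48 c$ ($y{\left(c \right)} = \left(-6 + 3 \left(-14\right)\right) \left(c + \left(\frac{337}{-346} - \frac{123}{40}\right)\right) = \left(-6 - 42\right) \left(c + \left(337 \left(- \frac{1}{346}\right) - \frac{123}{40}\right)\right) = - 48 \left(c - \frac{28019}{6920}\right) = - 48 \left(- \frac{28019}{6920} + c\right) = \frac{168114}{865} - 48 c$)
$x = 93657$ ($x = 128102 - 34445 = 93657$)
$\sqrt{y{\left(u \right)} + x} = \sqrt{\left(\frac{168114}{865} - -13104\right) + 93657} = \sqrt{\left(\frac{168114}{865} + 13104\right) + 93657} = \sqrt{\frac{11503074}{865} + 93657} = \sqrt{\frac{92516379}{865}} = \frac{\sqrt{80026667835}}{865}$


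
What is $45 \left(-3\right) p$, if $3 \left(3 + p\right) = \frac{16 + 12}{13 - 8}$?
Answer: $153$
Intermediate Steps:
$p = - \frac{17}{15}$ ($p = -3 + \frac{\left(16 + 12\right) \frac{1}{13 - 8}}{3} = -3 + \frac{28 \cdot \frac{1}{5}}{3} = -3 + \frac{1}{3} \cdot \frac{28}{5} = -3 + \frac{28}{15} = - \frac{17}{15} \approx -1.1333$)
$45 \left(-3\right) p = 45 \left(-3\right) \left(- \frac{17}{15}\right) = \left(-135\right) \left(- \frac{17}{15}\right) = 153$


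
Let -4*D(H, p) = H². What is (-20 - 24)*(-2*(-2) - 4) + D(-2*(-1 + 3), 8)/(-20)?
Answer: ⅕ ≈ 0.20000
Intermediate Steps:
D(H, p) = -H²/4
(-20 - 24)*(-2*(-2) - 4) + D(-2*(-1 + 3), 8)/(-20) = (-20 - 24)*(-2*(-2) - 4) + (-4*(-1 + 3)²/4)/(-20) = -44*(4 - 4) - (-1)*(-2*2)²/80 = -44*0 - (-1)*(-4)²/80 = 0 - (-1)*16/80 = 0 - 1/20*(-4) = 0 + ⅕ = ⅕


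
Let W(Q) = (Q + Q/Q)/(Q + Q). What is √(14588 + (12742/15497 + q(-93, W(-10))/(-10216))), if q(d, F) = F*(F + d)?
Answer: √36565994368854631355374/1583173520 ≈ 120.78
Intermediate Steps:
W(Q) = (1 + Q)/(2*Q) (W(Q) = (Q + 1)/((2*Q)) = (1 + Q)*(1/(2*Q)) = (1 + Q)/(2*Q))
√(14588 + (12742/15497 + q(-93, W(-10))/(-10216))) = √(14588 + (12742/15497 + (((½)*(1 - 10)/(-10))*((½)*(1 - 10)/(-10) - 93))/(-10216))) = √(14588 + (12742*(1/15497) + (((½)*(-⅒)*(-9))*((½)*(-⅒)*(-9) - 93))*(-1/10216))) = √(14588 + (12742/15497 + (9*(9/20 - 93)/20)*(-1/10216))) = √(14588 + (12742/15497 + ((9/20)*(-1851/20))*(-1/10216))) = √(14588 + (12742/15497 - 16659/400*(-1/10216))) = √(14588 + (12742/15497 + 16659/4086400)) = √(14588 + 52327073323/63326940800) = √(923865739463723/63326940800) = √36565994368854631355374/1583173520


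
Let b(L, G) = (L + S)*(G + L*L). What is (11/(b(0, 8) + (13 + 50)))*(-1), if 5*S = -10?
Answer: -11/47 ≈ -0.23404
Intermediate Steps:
S = -2 (S = (⅕)*(-10) = -2)
b(L, G) = (-2 + L)*(G + L²) (b(L, G) = (L - 2)*(G + L*L) = (-2 + L)*(G + L²))
(11/(b(0, 8) + (13 + 50)))*(-1) = (11/((0³ - 2*8 - 2*0² + 8*0) + (13 + 50)))*(-1) = (11/((0 - 16 - 2*0 + 0) + 63))*(-1) = (11/((0 - 16 + 0 + 0) + 63))*(-1) = (11/(-16 + 63))*(-1) = (11/47)*(-1) = -11/47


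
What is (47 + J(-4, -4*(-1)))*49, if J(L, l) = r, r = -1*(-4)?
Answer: 2499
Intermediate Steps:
r = 4
J(L, l) = 4
(47 + J(-4, -4*(-1)))*49 = (47 + 4)*49 = 51*49 = 2499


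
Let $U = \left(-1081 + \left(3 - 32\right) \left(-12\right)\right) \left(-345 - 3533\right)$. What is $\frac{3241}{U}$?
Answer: $\frac{463}{406082} \approx 0.0011402$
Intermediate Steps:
$U = 2842574$ ($U = \left(-1081 - -348\right) \left(-3878\right) = \left(-1081 + 348\right) \left(-3878\right) = \left(-733\right) \left(-3878\right) = 2842574$)
$\frac{3241}{U} = \frac{3241}{2842574} = 3241 \cdot \frac{1}{2842574} = \frac{463}{406082}$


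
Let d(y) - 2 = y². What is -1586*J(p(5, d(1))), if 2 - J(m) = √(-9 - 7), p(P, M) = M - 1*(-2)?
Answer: -3172 + 6344*I ≈ -3172.0 + 6344.0*I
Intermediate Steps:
d(y) = 2 + y²
p(P, M) = 2 + M (p(P, M) = M + 2 = 2 + M)
J(m) = 2 - 4*I (J(m) = 2 - √(-9 - 7) = 2 - √(-16) = 2 - 4*I)
-1586*J(p(5, d(1))) = -1586*(2 - 4*I) = -3172 + 6344*I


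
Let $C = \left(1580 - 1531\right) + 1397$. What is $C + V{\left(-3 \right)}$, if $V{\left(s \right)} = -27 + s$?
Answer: $1416$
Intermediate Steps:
$C = 1446$ ($C = 49 + 1397 = 1446$)
$C + V{\left(-3 \right)} = 1446 - 30 = 1416$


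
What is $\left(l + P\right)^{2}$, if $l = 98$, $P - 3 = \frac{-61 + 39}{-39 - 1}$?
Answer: $\frac{4124961}{400} \approx 10312.0$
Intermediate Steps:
$P = \frac{71}{20}$ ($P = 3 + \frac{-61 + 39}{-39 - 1} = 3 - \frac{22}{-40} = 3 - - \frac{11}{20} = 3 + \frac{11}{20} = \frac{71}{20} \approx 3.55$)
$\left(l + P\right)^{2} = \left(98 + \frac{71}{20}\right)^{2} = \left(\frac{2031}{20}\right)^{2} = \frac{4124961}{400}$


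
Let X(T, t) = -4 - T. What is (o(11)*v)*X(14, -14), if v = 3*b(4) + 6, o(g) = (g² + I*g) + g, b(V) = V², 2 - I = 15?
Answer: 10692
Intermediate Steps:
I = -13 (I = 2 - 1*15 = 2 - 15 = -13)
o(g) = g² - 12*g (o(g) = (g² - 13*g) + g = g² - 12*g)
v = 54 (v = 3*4² + 6 = 3*16 + 6 = 48 + 6 = 54)
(o(11)*v)*X(14, -14) = ((11*(-12 + 11))*54)*(-4 - 1*14) = ((11*(-1))*54)*(-4 - 14) = -11*54*(-18) = -594*(-18) = 10692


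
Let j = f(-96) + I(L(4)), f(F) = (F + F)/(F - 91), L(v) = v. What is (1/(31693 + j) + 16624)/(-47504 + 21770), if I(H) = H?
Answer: -32846425177/50846360918 ≈ -0.64599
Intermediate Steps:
f(F) = 2*F/(-91 + F) (f(F) = (2*F)/(-91 + F) = 2*F/(-91 + F))
j = 940/187 (j = 2*(-96)/(-91 - 96) + 4 = 2*(-96)/(-187) + 4 = 2*(-96)*(-1/187) + 4 = 192/187 + 4 = 940/187 ≈ 5.0267)
(1/(31693 + j) + 16624)/(-47504 + 21770) = (1/(31693 + 940/187) + 16624)/(-47504 + 21770) = (1/(5927531/187) + 16624)/(-25734) = (187/5927531 + 16624)*(-1/25734) = (98539275531/5927531)*(-1/25734) = -32846425177/50846360918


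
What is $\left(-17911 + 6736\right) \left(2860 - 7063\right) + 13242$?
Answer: $46981767$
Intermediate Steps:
$\left(-17911 + 6736\right) \left(2860 - 7063\right) + 13242 = \left(-11175\right) \left(-4203\right) + 13242 = 46968525 + 13242 = 46981767$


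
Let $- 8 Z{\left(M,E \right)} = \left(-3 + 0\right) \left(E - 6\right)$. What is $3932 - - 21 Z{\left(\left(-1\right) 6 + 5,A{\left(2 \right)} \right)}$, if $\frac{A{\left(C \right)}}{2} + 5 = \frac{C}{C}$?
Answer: $\frac{15287}{4} \approx 3821.8$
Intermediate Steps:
$A{\left(C \right)} = -8$ ($A{\left(C \right)} = -10 + 2 \frac{C}{C} = -10 + 2 \cdot 1 = -10 + 2 = -8$)
$Z{\left(M,E \right)} = - \frac{9}{4} + \frac{3 E}{8}$ ($Z{\left(M,E \right)} = - \frac{\left(-3 + 0\right) \left(E - 6\right)}{8} = - \frac{\left(-3\right) \left(-6 + E\right)}{8} = - \frac{18 - 3 E}{8} = - \frac{9}{4} + \frac{3 E}{8}$)
$3932 - - 21 Z{\left(\left(-1\right) 6 + 5,A{\left(2 \right)} \right)} = 3932 - - 21 \left(- \frac{9}{4} + \frac{3}{8} \left(-8\right)\right) = 3932 - - 21 \left(- \frac{9}{4} - 3\right) = 3932 - \left(-21\right) \left(- \frac{21}{4}\right) = 3932 - \frac{441}{4} = \frac{15287}{4}$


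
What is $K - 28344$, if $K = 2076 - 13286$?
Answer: $-39554$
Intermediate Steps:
$K = -11210$
$K - 28344 = -11210 - 28344 = -39554$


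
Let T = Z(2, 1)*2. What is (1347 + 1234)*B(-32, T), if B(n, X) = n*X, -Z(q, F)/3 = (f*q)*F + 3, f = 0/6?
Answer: 1486656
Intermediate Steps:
f = 0 (f = 0*(⅙) = 0)
Z(q, F) = -9 (Z(q, F) = -3*((0*q)*F + 3) = -3*(0*F + 3) = -3*(0 + 3) = -3*3 = -9)
T = -18 (T = -9*2 = -18)
B(n, X) = X*n
(1347 + 1234)*B(-32, T) = (1347 + 1234)*(-18*(-32)) = 2581*576 = 1486656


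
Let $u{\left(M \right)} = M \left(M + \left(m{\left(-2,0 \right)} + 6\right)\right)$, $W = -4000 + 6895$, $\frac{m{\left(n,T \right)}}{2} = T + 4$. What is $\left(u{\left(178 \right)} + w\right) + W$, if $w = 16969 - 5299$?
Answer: $48741$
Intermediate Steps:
$m{\left(n,T \right)} = 8 + 2 T$ ($m{\left(n,T \right)} = 2 \left(T + 4\right) = 2 \left(4 + T\right) = 8 + 2 T$)
$w = 11670$ ($w = 16969 - 5299 = 11670$)
$W = 2895$
$u{\left(M \right)} = M \left(14 + M\right)$ ($u{\left(M \right)} = M \left(M + \left(\left(8 + 2 \cdot 0\right) + 6\right)\right) = M \left(M + \left(\left(8 + 0\right) + 6\right)\right) = M \left(M + \left(8 + 6\right)\right) = M \left(M + 14\right) = M \left(14 + M\right)$)
$\left(u{\left(178 \right)} + w\right) + W = \left(178 \left(14 + 178\right) + 11670\right) + 2895 = \left(178 \cdot 192 + 11670\right) + 2895 = \left(34176 + 11670\right) + 2895 = 45846 + 2895 = 48741$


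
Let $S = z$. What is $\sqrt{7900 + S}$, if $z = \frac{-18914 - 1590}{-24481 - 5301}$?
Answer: $\frac{48 \sqrt{760379133}}{14891} \approx 88.886$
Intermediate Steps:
$z = \frac{10252}{14891}$ ($z = - \frac{20504}{-29782} = \left(-20504\right) \left(- \frac{1}{29782}\right) = \frac{10252}{14891} \approx 0.68847$)
$S = \frac{10252}{14891} \approx 0.68847$
$\sqrt{7900 + S} = \sqrt{7900 + \frac{10252}{14891}} = \sqrt{\frac{117649152}{14891}} = \frac{48 \sqrt{760379133}}{14891}$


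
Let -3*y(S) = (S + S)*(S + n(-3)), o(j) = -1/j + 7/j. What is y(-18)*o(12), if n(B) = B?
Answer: -126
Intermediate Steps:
o(j) = 6/j
y(S) = -2*S*(-3 + S)/3 (y(S) = -(S + S)*(S - 3)/3 = -2*S*(-3 + S)/3)
y(-18)*o(12) = ((2/3)*(-18)*(3 - 1*(-18)))*(6/12) = ((2/3)*(-18)*(3 + 18))*(6*(1/12)) = ((2/3)*(-18)*21)*(1/2) = -252*1/2 = -126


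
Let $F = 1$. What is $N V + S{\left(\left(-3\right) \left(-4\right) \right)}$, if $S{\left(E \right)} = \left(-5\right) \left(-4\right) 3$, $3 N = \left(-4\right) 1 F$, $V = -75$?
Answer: $160$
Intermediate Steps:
$N = - \frac{4}{3}$ ($N = \frac{\left(-4\right) 1 \cdot 1}{3} = \frac{\left(-4\right) 1}{3} = \frac{1}{3} \left(-4\right) = - \frac{4}{3} \approx -1.3333$)
$S{\left(E \right)} = 60$ ($S{\left(E \right)} = 20 \cdot 3 = 60$)
$N V + S{\left(\left(-3\right) \left(-4\right) \right)} = \left(- \frac{4}{3}\right) \left(-75\right) + 60 = 100 + 60 = 160$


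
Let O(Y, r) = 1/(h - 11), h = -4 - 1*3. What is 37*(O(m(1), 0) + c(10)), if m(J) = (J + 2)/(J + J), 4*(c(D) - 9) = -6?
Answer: 2479/9 ≈ 275.44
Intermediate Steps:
h = -7 (h = -4 - 3 = -7)
c(D) = 15/2 (c(D) = 9 + (1/4)*(-6) = 9 - 3/2 = 15/2)
m(J) = (2 + J)/(2*J) (m(J) = (2 + J)/((2*J)) = (2 + J)*(1/(2*J)) = (2 + J)/(2*J))
O(Y, r) = -1/18 (O(Y, r) = 1/(-7 - 11) = 1/(-18) = -1/18)
37*(O(m(1), 0) + c(10)) = 37*(-1/18 + 15/2) = 37*(67/9) = 2479/9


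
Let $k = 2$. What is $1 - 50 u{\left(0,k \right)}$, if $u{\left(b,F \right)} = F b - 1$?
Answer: $51$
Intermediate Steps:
$u{\left(b,F \right)} = -1 + F b$
$1 - 50 u{\left(0,k \right)} = 1 - 50 \left(-1 + 2 \cdot 0\right) = 1 - 50 \left(-1 + 0\right) = 1 - -50 = 1 + 50 = 51$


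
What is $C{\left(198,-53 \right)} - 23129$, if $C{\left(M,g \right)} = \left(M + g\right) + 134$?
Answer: $-22850$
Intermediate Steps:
$C{\left(M,g \right)} = 134 + M + g$
$C{\left(198,-53 \right)} - 23129 = \left(134 + 198 - 53\right) - 23129 = 279 - 23129 = -22850$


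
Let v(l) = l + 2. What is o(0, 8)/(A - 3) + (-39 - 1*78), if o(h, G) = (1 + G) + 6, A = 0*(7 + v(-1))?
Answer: -122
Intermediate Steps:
v(l) = 2 + l
A = 0 (A = 0*(7 + (2 - 1)) = 0*(7 + 1) = 0*8 = 0)
o(h, G) = 7 + G
o(0, 8)/(A - 3) + (-39 - 1*78) = (7 + 8)/(0 - 3) + (-39 - 1*78) = 15/(-3) + (-39 - 78) = -1/3*15 - 117 = -5 - 117 = -122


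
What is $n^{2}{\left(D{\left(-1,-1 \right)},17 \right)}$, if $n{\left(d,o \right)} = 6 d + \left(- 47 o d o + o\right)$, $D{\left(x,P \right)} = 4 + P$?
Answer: $1657629796$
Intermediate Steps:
$n{\left(d,o \right)} = o + 6 d - 47 d o^{2}$ ($n{\left(d,o \right)} = 6 d + \left(- 47 d o o + o\right) = 6 d - \left(- o + 47 d o^{2}\right) = o + 6 d - 47 d o^{2}$)
$n^{2}{\left(D{\left(-1,-1 \right)},17 \right)} = \left(17 + 6 \left(4 - 1\right) - 47 \left(4 - 1\right) 17^{2}\right)^{2} = \left(17 + 6 \cdot 3 - 141 \cdot 289\right)^{2} = \left(17 + 18 - 40749\right)^{2} = \left(-40714\right)^{2} = 1657629796$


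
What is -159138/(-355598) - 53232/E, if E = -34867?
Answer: 12238928691/6199317733 ≈ 1.9742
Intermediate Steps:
-159138/(-355598) - 53232/E = -159138/(-355598) - 53232/(-34867) = -159138*(-1/355598) - 53232*(-1/34867) = 79569/177799 + 53232/34867 = 12238928691/6199317733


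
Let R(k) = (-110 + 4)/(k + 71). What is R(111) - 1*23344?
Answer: -2124357/91 ≈ -23345.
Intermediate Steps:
R(k) = -106/(71 + k)
R(111) - 1*23344 = -106/(71 + 111) - 1*23344 = -106/182 - 23344 = -106*1/182 - 23344 = -53/91 - 23344 = -2124357/91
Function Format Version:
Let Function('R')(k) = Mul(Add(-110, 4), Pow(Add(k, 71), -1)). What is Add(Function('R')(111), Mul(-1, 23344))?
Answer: Rational(-2124357, 91) ≈ -23345.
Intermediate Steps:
Function('R')(k) = Mul(-106, Pow(Add(71, k), -1))
Add(Function('R')(111), Mul(-1, 23344)) = Add(Mul(-106, Pow(Add(71, 111), -1)), Mul(-1, 23344)) = Add(Mul(-106, Pow(182, -1)), -23344) = Add(Mul(-106, Rational(1, 182)), -23344) = Add(Rational(-53, 91), -23344) = Rational(-2124357, 91)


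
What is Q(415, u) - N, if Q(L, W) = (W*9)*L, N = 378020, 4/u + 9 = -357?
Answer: -23061710/61 ≈ -3.7806e+5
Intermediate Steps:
u = -2/183 (u = 4/(-9 - 357) = 4/(-366) = 4*(-1/366) = -2/183 ≈ -0.010929)
Q(L, W) = 9*L*W (Q(L, W) = (9*W)*L = 9*L*W)
Q(415, u) - N = 9*415*(-2/183) - 1*378020 = -2490/61 - 378020 = -23061710/61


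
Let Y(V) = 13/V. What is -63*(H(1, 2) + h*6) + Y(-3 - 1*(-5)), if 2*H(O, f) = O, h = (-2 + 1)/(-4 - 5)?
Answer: -67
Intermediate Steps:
h = 1/9 (h = -1/(-9) = -1*(-1/9) = 1/9 ≈ 0.11111)
H(O, f) = O/2
-63*(H(1, 2) + h*6) + Y(-3 - 1*(-5)) = -63*((1/2)*1 + (1/9)*6) + 13/(-3 - 1*(-5)) = -63*(1/2 + 2/3) + 13/(-3 + 5) = -63*7/6 + 13/2 = -147/2 + 13*(1/2) = -147/2 + 13/2 = -67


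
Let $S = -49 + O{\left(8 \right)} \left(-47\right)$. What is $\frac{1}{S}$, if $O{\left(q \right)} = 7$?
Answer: $- \frac{1}{378} \approx -0.0026455$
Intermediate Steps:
$S = -378$ ($S = -49 + 7 \left(-47\right) = -49 - 329 = -378$)
$\frac{1}{S} = \frac{1}{-378} = - \frac{1}{378}$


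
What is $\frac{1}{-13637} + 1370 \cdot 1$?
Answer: $\frac{18682689}{13637} \approx 1370.0$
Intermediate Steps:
$\frac{1}{-13637} + 1370 \cdot 1 = - \frac{1}{13637} + 1370 = \frac{18682689}{13637}$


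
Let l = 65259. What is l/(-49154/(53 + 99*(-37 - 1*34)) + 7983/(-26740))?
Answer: 1521662375520/157336069 ≈ 9671.4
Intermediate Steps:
l/(-49154/(53 + 99*(-37 - 1*34)) + 7983/(-26740)) = 65259/(-49154/(53 + 99*(-37 - 1*34)) + 7983/(-26740)) = 65259/(-49154/(53 + 99*(-37 - 34)) + 7983*(-1/26740)) = 65259/(-49154/(53 + 99*(-71)) - 7983/26740) = 65259/(-49154/(53 - 7029) - 7983/26740) = 65259/(-49154/(-6976) - 7983/26740) = 65259/(-49154*(-1/6976) - 7983/26740) = 65259/(24577/3488 - 7983/26740) = 65259/(157336069/23317280) = 65259*(23317280/157336069) = 1521662375520/157336069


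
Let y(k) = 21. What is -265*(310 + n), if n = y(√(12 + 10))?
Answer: -87715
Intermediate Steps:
n = 21
-265*(310 + n) = -265*(310 + 21) = -265*331 = -87715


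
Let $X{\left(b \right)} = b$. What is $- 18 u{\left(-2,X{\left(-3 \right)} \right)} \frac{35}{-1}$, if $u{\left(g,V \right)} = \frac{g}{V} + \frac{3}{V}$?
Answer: $-210$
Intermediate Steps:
$u{\left(g,V \right)} = \frac{3}{V} + \frac{g}{V}$
$- 18 u{\left(-2,X{\left(-3 \right)} \right)} \frac{35}{-1} = - 18 \frac{3 - 2}{-3} \frac{35}{-1} = - 18 \left(\left(- \frac{1}{3}\right) 1\right) 35 \left(-1\right) = \left(-18\right) \left(- \frac{1}{3}\right) \left(-35\right) = 6 \left(-35\right) = -210$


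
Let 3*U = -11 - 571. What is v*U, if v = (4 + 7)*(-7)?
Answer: 14938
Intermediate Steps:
U = -194 (U = (-11 - 571)/3 = (⅓)*(-582) = -194)
v = -77 (v = 11*(-7) = -77)
v*U = -77*(-194) = 14938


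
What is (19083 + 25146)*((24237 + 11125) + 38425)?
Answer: 3263525223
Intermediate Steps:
(19083 + 25146)*((24237 + 11125) + 38425) = 44229*(35362 + 38425) = 44229*73787 = 3263525223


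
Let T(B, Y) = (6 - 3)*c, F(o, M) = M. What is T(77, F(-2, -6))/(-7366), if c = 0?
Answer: 0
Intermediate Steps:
T(B, Y) = 0 (T(B, Y) = (6 - 3)*0 = 3*0 = 0)
T(77, F(-2, -6))/(-7366) = 0/(-7366) = 0*(-1/7366) = 0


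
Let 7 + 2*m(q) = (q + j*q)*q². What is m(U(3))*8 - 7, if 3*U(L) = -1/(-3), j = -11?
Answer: -25555/729 ≈ -35.055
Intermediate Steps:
U(L) = ⅑ (U(L) = (-1/(-3))/3 = (-1*(-⅓))/3 = (⅓)*(⅓) = ⅑)
m(q) = -7/2 - 5*q³ (m(q) = -7/2 + ((q - 11*q)*q²)/2 = -7/2 + ((-10*q)*q²)/2 = -7/2 + (-10*q³)/2 = -7/2 - 5*q³)
m(U(3))*8 - 7 = (-7/2 - 5*(⅑)³)*8 - 7 = (-7/2 - 5*1/729)*8 - 7 = (-7/2 - 5/729)*8 - 7 = -5113/1458*8 - 7 = -20452/729 - 7 = -25555/729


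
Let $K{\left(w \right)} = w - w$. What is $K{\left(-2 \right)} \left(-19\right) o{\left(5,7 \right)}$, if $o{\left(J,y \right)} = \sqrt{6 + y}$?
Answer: $0$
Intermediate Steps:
$K{\left(w \right)} = 0$
$K{\left(-2 \right)} \left(-19\right) o{\left(5,7 \right)} = 0 \left(-19\right) \sqrt{6 + 7} = 0 \sqrt{13} = 0$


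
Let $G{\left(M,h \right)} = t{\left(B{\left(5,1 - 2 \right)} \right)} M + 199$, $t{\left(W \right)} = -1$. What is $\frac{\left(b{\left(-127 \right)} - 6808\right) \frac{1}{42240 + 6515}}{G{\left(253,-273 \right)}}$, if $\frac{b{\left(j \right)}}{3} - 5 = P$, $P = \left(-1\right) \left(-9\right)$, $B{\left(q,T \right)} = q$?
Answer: $\frac{17}{6615} \approx 0.0025699$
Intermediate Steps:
$G{\left(M,h \right)} = 199 - M$ ($G{\left(M,h \right)} = - M + 199 = 199 - M$)
$P = 9$
$b{\left(j \right)} = 42$ ($b{\left(j \right)} = 15 + 3 \cdot 9 = 15 + 27 = 42$)
$\frac{\left(b{\left(-127 \right)} - 6808\right) \frac{1}{42240 + 6515}}{G{\left(253,-273 \right)}} = \frac{\left(42 - 6808\right) \frac{1}{42240 + 6515}}{199 - 253} = \frac{\left(-6766\right) \frac{1}{48755}}{199 - 253} = \frac{\left(-6766\right) \frac{1}{48755}}{-54} = \left(- \frac{34}{245}\right) \left(- \frac{1}{54}\right) = \frac{17}{6615}$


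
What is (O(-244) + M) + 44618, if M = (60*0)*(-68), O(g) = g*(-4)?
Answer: 45594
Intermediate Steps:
O(g) = -4*g
M = 0 (M = 0*(-68) = 0)
(O(-244) + M) + 44618 = (-4*(-244) + 0) + 44618 = (976 + 0) + 44618 = 976 + 44618 = 45594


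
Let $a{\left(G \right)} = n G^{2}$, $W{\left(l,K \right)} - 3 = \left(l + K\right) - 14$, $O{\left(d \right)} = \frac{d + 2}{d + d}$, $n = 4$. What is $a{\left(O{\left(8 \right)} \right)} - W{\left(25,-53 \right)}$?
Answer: $\frac{649}{16} \approx 40.563$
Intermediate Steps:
$O{\left(d \right)} = \frac{2 + d}{2 d}$
$W{\left(l,K \right)} = -11 + K + l$ ($W{\left(l,K \right)} = 3 - \left(14 - K - l\right) = 3 + \left(-14 + K + l\right) = -11 + K + l$)
$a{\left(G \right)} = 4 G^{2}$
$a{\left(O{\left(8 \right)} \right)} - W{\left(25,-53 \right)} = 4 \left(\frac{2 + 8}{2 \cdot 8}\right)^{2} - \left(-11 - 53 + 25\right) = 4 \left(\frac{1}{2} \cdot \frac{1}{8} \cdot 10\right)^{2} - -39 = 4 \left(\frac{5}{8}\right)^{2} + 39 = 4 \cdot \frac{25}{64} + 39 = \frac{25}{16} + 39 = \frac{649}{16}$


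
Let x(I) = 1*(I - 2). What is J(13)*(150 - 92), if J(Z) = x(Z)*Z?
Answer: 8294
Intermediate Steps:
x(I) = -2 + I (x(I) = 1*(-2 + I) = -2 + I)
J(Z) = Z*(-2 + Z) (J(Z) = (-2 + Z)*Z = Z*(-2 + Z))
J(13)*(150 - 92) = (13*(-2 + 13))*(150 - 92) = (13*11)*58 = 143*58 = 8294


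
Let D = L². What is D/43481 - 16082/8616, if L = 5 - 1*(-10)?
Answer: -348661421/187316148 ≈ -1.8614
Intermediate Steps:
L = 15 (L = 5 + 10 = 15)
D = 225 (D = 15² = 225)
D/43481 - 16082/8616 = 225/43481 - 16082/8616 = 225*(1/43481) - 16082*1/8616 = 225/43481 - 8041/4308 = -348661421/187316148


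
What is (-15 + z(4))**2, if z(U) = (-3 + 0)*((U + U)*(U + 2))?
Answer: 25281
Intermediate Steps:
z(U) = -6*U*(2 + U) (z(U) = -3*2*U*(2 + U) = -6*U*(2 + U))
(-15 + z(4))**2 = (-15 - 6*4*(2 + 4))**2 = (-15 - 6*4*6)**2 = (-15 - 144)**2 = (-159)**2 = 25281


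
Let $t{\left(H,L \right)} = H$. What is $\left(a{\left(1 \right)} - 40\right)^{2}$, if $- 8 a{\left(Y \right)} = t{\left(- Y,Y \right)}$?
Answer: $\frac{101761}{64} \approx 1590.0$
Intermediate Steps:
$a{\left(Y \right)} = \frac{Y}{8}$ ($a{\left(Y \right)} = - \frac{\left(-1\right) Y}{8} = \frac{Y}{8}$)
$\left(a{\left(1 \right)} - 40\right)^{2} = \left(\frac{1}{8} \cdot 1 - 40\right)^{2} = \left(\frac{1}{8} - 40\right)^{2} = \left(- \frac{319}{8}\right)^{2} = \frac{101761}{64}$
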